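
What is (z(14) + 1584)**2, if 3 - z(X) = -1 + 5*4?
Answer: 2458624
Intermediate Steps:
z(X) = -16 (z(X) = 3 - (-1 + 5*4) = 3 - (-1 + 20) = 3 - 1*19 = 3 - 19 = -16)
(z(14) + 1584)**2 = (-16 + 1584)**2 = 1568**2 = 2458624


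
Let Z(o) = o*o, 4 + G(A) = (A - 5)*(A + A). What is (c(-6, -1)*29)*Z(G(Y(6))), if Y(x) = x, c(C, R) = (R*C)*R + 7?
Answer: 1856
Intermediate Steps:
c(C, R) = 7 + C*R**2 (c(C, R) = (C*R)*R + 7 = C*R**2 + 7 = 7 + C*R**2)
G(A) = -4 + 2*A*(-5 + A) (G(A) = -4 + (A - 5)*(A + A) = -4 + (-5 + A)*(2*A) = -4 + 2*A*(-5 + A))
Z(o) = o**2
(c(-6, -1)*29)*Z(G(Y(6))) = ((7 - 6*(-1)**2)*29)*(-4 - 10*6 + 2*6**2)**2 = ((7 - 6*1)*29)*(-4 - 60 + 2*36)**2 = ((7 - 6)*29)*(-4 - 60 + 72)**2 = (1*29)*8**2 = 29*64 = 1856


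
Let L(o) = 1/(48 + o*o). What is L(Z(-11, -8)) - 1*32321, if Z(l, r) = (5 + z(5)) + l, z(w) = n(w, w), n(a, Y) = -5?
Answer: -5462248/169 ≈ -32321.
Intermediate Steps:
z(w) = -5
Z(l, r) = l (Z(l, r) = (5 - 5) + l = 0 + l = l)
L(o) = 1/(48 + o²)
L(Z(-11, -8)) - 1*32321 = 1/(48 + (-11)²) - 1*32321 = 1/(48 + 121) - 32321 = 1/169 - 32321 = -5462248/169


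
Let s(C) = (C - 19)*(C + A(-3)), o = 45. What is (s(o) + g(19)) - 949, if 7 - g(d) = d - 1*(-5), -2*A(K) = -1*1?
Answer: 217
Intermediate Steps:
A(K) = ½ (A(K) = -(-1)/2 = -½*(-1) = ½)
g(d) = 2 - d (g(d) = 7 - (d - 1*(-5)) = 7 - (d + 5) = 7 - (5 + d) = 7 + (-5 - d) = 2 - d)
s(C) = (½ + C)*(-19 + C) (s(C) = (C - 19)*(C + ½) = (-19 + C)*(½ + C) = (½ + C)*(-19 + C))
(s(o) + g(19)) - 949 = ((-19/2 + 45² - 37/2*45) + (2 - 1*19)) - 949 = ((-19/2 + 2025 - 1665/2) + (2 - 19)) - 949 = (1183 - 17) - 949 = 1166 - 949 = 217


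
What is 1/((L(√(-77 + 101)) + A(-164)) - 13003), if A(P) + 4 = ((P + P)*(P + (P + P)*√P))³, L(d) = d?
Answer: I/(-306166334817809103*I + 406561497988857856*√41 + 2*I*√6) ≈ -4.4561e-20 + 3.7889e-19*I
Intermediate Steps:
A(P) = -4 + 8*P³*(P + 2*P^(3/2))³ (A(P) = -4 + ((P + P)*(P + (P + P)*√P))³ = -4 + ((2*P)*(P + (2*P)*√P))³ = -4 + ((2*P)*(P + 2*P^(3/2)))³ = -4 + (2*P*(P + 2*P^(3/2)))³ = -4 + 8*P³*(P + 2*P^(3/2))³)
1/((L(√(-77 + 101)) + A(-164)) - 13003) = 1/((√(-77 + 101) + (-4 + 8*(-164)³*(-164 + 2*(-164)^(3/2))³)) - 13003) = 1/((√24 + (-4 + 8*(-4410944)*(-164 + 2*(-328*I*√41))³)) - 13003) = 1/((2*√6 + (-4 + 8*(-4410944)*(-164 - 656*I*√41)³)) - 13003) = 1/((2*√6 + (-4 - 35287552*(-164 - 656*I*√41)³)) - 13003) = 1/((-4 - 35287552*(-164 - 656*I*√41)³ + 2*√6) - 13003) = 1/(-13007 - 35287552*(-164 - 656*I*√41)³ + 2*√6)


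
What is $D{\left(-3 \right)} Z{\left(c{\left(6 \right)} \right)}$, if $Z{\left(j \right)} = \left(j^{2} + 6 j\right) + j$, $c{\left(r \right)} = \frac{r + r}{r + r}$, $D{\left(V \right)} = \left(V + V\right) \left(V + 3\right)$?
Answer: $0$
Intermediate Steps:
$D{\left(V \right)} = 2 V \left(3 + V\right)$
$c{\left(r \right)} = 1$ ($c{\left(r \right)} = \frac{2 r}{2 r} = 2 r \frac{1}{2 r} = 1$)
$Z{\left(j \right)} = j^{2} + 7 j$
$D{\left(-3 \right)} Z{\left(c{\left(6 \right)} \right)} = 2 \left(-3\right) \left(3 - 3\right) 1 \left(7 + 1\right) = 2 \left(-3\right) 0 \cdot 1 \cdot 8 = 0 \cdot 8 = 0$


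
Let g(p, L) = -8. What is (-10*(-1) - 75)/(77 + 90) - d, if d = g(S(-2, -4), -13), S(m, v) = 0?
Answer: 1271/167 ≈ 7.6108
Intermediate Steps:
d = -8
(-10*(-1) - 75)/(77 + 90) - d = (-10*(-1) - 75)/(77 + 90) - 1*(-8) = (10 - 75)/167 + 8 = -65*1/167 + 8 = -65/167 + 8 = 1271/167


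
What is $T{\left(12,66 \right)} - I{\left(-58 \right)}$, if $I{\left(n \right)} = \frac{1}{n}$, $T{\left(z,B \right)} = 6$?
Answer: $\frac{349}{58} \approx 6.0172$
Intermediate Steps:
$T{\left(12,66 \right)} - I{\left(-58 \right)} = 6 - \frac{1}{-58} = 6 - - \frac{1}{58} = 6 + \frac{1}{58} = \frac{349}{58}$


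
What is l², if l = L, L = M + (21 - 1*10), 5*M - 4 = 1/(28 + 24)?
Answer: 9418761/67600 ≈ 139.33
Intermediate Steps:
M = 209/260 (M = ⅘ + 1/(5*(28 + 24)) = ⅘ + (⅕)/52 = ⅘ + (⅕)*(1/52) = ⅘ + 1/260 = 209/260 ≈ 0.80385)
L = 3069/260 (L = 209/260 + (21 - 1*10) = 209/260 + (21 - 10) = 209/260 + 11 = 3069/260 ≈ 11.804)
l = 3069/260 ≈ 11.804
l² = (3069/260)² = 9418761/67600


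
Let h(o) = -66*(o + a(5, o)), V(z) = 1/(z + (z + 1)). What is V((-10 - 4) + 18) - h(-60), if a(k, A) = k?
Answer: -32669/9 ≈ -3629.9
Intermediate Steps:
V(z) = 1/(1 + 2*z) (V(z) = 1/(z + (1 + z)) = 1/(1 + 2*z))
h(o) = -330 - 66*o (h(o) = -66*(o + 5) = -66*(5 + o) = -330 - 66*o)
V((-10 - 4) + 18) - h(-60) = 1/(1 + 2*((-10 - 4) + 18)) - (-330 - 66*(-60)) = 1/(1 + 2*(-14 + 18)) - (-330 + 3960) = 1/(1 + 2*4) - 1*3630 = 1/(1 + 8) - 3630 = 1/9 - 3630 = ⅑ - 3630 = -32669/9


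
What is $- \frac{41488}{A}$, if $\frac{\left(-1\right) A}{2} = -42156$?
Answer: $- \frac{5186}{10539} \approx -0.49208$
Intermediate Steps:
$A = 84312$ ($A = \left(-2\right) \left(-42156\right) = 84312$)
$- \frac{41488}{A} = - \frac{41488}{84312} = \left(-41488\right) \frac{1}{84312} = - \frac{5186}{10539}$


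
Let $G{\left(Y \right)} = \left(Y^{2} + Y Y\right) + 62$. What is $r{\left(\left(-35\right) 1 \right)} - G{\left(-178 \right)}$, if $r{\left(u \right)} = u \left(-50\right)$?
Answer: $-61680$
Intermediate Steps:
$r{\left(u \right)} = - 50 u$
$G{\left(Y \right)} = 62 + 2 Y^{2}$ ($G{\left(Y \right)} = \left(Y^{2} + Y^{2}\right) + 62 = 2 Y^{2} + 62 = 62 + 2 Y^{2}$)
$r{\left(\left(-35\right) 1 \right)} - G{\left(-178 \right)} = - 50 \left(\left(-35\right) 1\right) - \left(62 + 2 \left(-178\right)^{2}\right) = \left(-50\right) \left(-35\right) - \left(62 + 2 \cdot 31684\right) = 1750 - \left(62 + 63368\right) = 1750 - 63430 = -61680$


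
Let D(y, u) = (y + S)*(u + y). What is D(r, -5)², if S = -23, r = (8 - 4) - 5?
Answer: 20736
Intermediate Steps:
r = -1 (r = 4 - 5 = -1)
D(y, u) = (-23 + y)*(u + y) (D(y, u) = (y - 23)*(u + y) = (-23 + y)*(u + y))
D(r, -5)² = ((-1)² - 23*(-5) - 23*(-1) - 5*(-1))² = (1 + 115 + 23 + 5)² = 144² = 20736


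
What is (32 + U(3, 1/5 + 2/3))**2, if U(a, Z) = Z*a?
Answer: 29929/25 ≈ 1197.2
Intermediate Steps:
(32 + U(3, 1/5 + 2/3))**2 = (32 + (1/5 + 2/3)*3)**2 = (32 + (13/15)*3)**2 = (32 + 13/5)**2 = (173/5)**2 = 29929/25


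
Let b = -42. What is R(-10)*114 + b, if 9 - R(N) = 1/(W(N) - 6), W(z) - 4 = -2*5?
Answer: 1987/2 ≈ 993.50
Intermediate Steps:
W(z) = -6 (W(z) = 4 - 2*5 = 4 - 10 = -6)
R(N) = 109/12 (R(N) = 9 - 1/(-6 - 6) = 9 - 1/(-12) = 9 - 1*(-1/12) = 9 + 1/12 = 109/12)
R(-10)*114 + b = (109/12)*114 - 42 = 2071/2 - 42 = 1987/2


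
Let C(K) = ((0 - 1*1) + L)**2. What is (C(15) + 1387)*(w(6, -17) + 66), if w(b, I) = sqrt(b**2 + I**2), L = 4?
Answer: 92136 + 6980*sqrt(13) ≈ 1.1730e+5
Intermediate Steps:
w(b, I) = sqrt(I**2 + b**2)
C(K) = 9 (C(K) = ((0 - 1*1) + 4)**2 = ((0 - 1) + 4)**2 = (-1 + 4)**2 = 3**2 = 9)
(C(15) + 1387)*(w(6, -17) + 66) = (9 + 1387)*(sqrt((-17)**2 + 6**2) + 66) = 1396*(sqrt(289 + 36) + 66) = 1396*(sqrt(325) + 66) = 1396*(5*sqrt(13) + 66) = 1396*(66 + 5*sqrt(13)) = 92136 + 6980*sqrt(13)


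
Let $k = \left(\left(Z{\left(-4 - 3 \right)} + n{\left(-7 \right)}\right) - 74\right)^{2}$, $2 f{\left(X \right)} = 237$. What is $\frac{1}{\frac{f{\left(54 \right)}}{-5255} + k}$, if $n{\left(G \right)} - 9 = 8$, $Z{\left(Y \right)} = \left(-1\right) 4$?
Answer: $\frac{10510}{39107473} \approx 0.00026875$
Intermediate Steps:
$Z{\left(Y \right)} = -4$
$n{\left(G \right)} = 17$ ($n{\left(G \right)} = 9 + 8 = 17$)
$f{\left(X \right)} = \frac{237}{2}$ ($f{\left(X \right)} = \frac{1}{2} \cdot 237 = \frac{237}{2}$)
$k = 3721$ ($k = \left(\left(-4 + 17\right) - 74\right)^{2} = \left(13 - 74\right)^{2} = \left(-61\right)^{2} = 3721$)
$\frac{1}{\frac{f{\left(54 \right)}}{-5255} + k} = \frac{1}{\frac{237}{2 \left(-5255\right)} + 3721} = \frac{1}{\frac{237}{2} \left(- \frac{1}{5255}\right) + 3721} = \frac{1}{- \frac{237}{10510} + 3721} = \frac{1}{\frac{39107473}{10510}} = \frac{10510}{39107473}$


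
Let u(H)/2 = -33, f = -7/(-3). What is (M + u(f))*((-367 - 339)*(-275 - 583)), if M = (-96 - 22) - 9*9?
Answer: -160523220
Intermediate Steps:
M = -199 (M = -118 - 81 = -199)
f = 7/3 (f = -7*(-1/3) = 7/3 ≈ 2.3333)
u(H) = -66 (u(H) = 2*(-33) = -66)
(M + u(f))*((-367 - 339)*(-275 - 583)) = (-199 - 66)*((-367 - 339)*(-275 - 583)) = -(-187090)*(-858) = -265*605748 = -160523220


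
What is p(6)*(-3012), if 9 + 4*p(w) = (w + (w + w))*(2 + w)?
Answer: -101655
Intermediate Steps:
p(w) = -9/4 + 3*w*(2 + w)/4 (p(w) = -9/4 + ((w + (w + w))*(2 + w))/4 = -9/4 + ((w + 2*w)*(2 + w))/4 = -9/4 + ((3*w)*(2 + w))/4 = -9/4 + (3*w*(2 + w))/4 = -9/4 + 3*w*(2 + w)/4)
p(6)*(-3012) = (-9/4 + (3/2)*6 + (¾)*6²)*(-3012) = (-9/4 + 9 + (¾)*36)*(-3012) = (-9/4 + 9 + 27)*(-3012) = (135/4)*(-3012) = -101655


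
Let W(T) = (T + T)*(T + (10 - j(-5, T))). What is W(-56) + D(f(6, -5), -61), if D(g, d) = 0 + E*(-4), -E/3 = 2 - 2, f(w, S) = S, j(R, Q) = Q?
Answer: -1120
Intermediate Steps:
E = 0 (E = -3*(2 - 2) = -3*0 = 0)
D(g, d) = 0 (D(g, d) = 0 + 0*(-4) = 0 + 0 = 0)
W(T) = 20*T (W(T) = (T + T)*(T + (10 - T)) = (2*T)*10 = 20*T)
W(-56) + D(f(6, -5), -61) = 20*(-56) + 0 = -1120 + 0 = -1120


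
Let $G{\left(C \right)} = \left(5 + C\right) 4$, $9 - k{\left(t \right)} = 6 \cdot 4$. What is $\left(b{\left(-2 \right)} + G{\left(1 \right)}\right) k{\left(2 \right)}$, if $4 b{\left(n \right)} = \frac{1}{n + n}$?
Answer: $- \frac{5745}{16} \approx -359.06$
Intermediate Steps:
$k{\left(t \right)} = -15$ ($k{\left(t \right)} = 9 - 6 \cdot 4 = 9 - 24 = -15$)
$G{\left(C \right)} = 20 + 4 C$
$b{\left(n \right)} = \frac{1}{8 n}$ ($b{\left(n \right)} = \frac{1}{4 \left(n + n\right)} = \frac{1}{4 \cdot 2 n} = \frac{\frac{1}{2} \frac{1}{n}}{4} = \frac{1}{8 n}$)
$\left(b{\left(-2 \right)} + G{\left(1 \right)}\right) k{\left(2 \right)} = \left(\frac{1}{8 \left(-2\right)} + \left(20 + 4 \cdot 1\right)\right) \left(-15\right) = \left(\frac{1}{8} \left(- \frac{1}{2}\right) + \left(20 + 4\right)\right) \left(-15\right) = \left(- \frac{1}{16} + 24\right) \left(-15\right) = \frac{383}{16} \left(-15\right) = - \frac{5745}{16}$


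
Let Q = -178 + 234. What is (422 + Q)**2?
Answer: 228484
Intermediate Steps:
Q = 56
(422 + Q)**2 = (422 + 56)**2 = 478**2 = 228484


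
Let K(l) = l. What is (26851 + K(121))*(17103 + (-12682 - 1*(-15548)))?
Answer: 538603868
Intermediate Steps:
(26851 + K(121))*(17103 + (-12682 - 1*(-15548))) = (26851 + 121)*(17103 + (-12682 - 1*(-15548))) = 26972*(17103 + (-12682 + 15548)) = 26972*(17103 + 2866) = 26972*19969 = 538603868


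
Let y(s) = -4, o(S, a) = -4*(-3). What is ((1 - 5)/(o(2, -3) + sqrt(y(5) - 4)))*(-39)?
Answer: 234/19 - 39*I*sqrt(2)/19 ≈ 12.316 - 2.9029*I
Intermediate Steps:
o(S, a) = 12
((1 - 5)/(o(2, -3) + sqrt(y(5) - 4)))*(-39) = ((1 - 5)/(12 + sqrt(-4 - 4)))*(-39) = (-4/(12 + sqrt(-8)))*(-39) = (-4/(12 + 2*I*sqrt(2)))*(-39) = -4/(12 + 2*I*sqrt(2))*(-39) = 156/(12 + 2*I*sqrt(2))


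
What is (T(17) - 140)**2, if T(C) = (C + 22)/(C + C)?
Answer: 22287841/1156 ≈ 19280.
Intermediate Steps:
T(C) = (22 + C)/(2*C) (T(C) = (22 + C)/((2*C)) = (22 + C)*(1/(2*C)) = (22 + C)/(2*C))
(T(17) - 140)**2 = ((1/2)*(22 + 17)/17 - 140)**2 = ((1/2)*(1/17)*39 - 140)**2 = (39/34 - 140)**2 = (-4721/34)**2 = 22287841/1156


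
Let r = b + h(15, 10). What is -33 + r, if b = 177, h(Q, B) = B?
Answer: 154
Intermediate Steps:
r = 187 (r = 177 + 10 = 187)
-33 + r = -33 + 187 = 154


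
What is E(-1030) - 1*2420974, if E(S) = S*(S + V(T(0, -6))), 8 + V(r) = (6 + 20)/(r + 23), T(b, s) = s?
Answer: -23007958/17 ≈ -1.3534e+6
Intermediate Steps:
V(r) = -8 + 26/(23 + r) (V(r) = -8 + (6 + 20)/(r + 23) = -8 + 26/(23 + r))
E(S) = S*(-110/17 + S) (E(S) = S*(S + 2*(-79 - 4*(-6))/(23 - 6)) = S*(S + 2*(-79 + 24)/17) = S*(S + 2*(1/17)*(-55)) = S*(S - 110/17) = S*(-110/17 + S))
E(-1030) - 1*2420974 = (1/17)*(-1030)*(-110 + 17*(-1030)) - 1*2420974 = (1/17)*(-1030)*(-110 - 17510) - 2420974 = (1/17)*(-1030)*(-17620) - 2420974 = 18148600/17 - 2420974 = -23007958/17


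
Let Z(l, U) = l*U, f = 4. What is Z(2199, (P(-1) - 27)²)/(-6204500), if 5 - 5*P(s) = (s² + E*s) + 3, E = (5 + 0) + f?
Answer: -10995/49636 ≈ -0.22151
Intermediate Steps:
E = 9 (E = (5 + 0) + 4 = 5 + 4 = 9)
P(s) = ⅖ - 9*s/5 - s²/5 (P(s) = 1 - ((s² + 9*s) + 3)/5 = 1 - (3 + s² + 9*s)/5 = 1 + (-⅗ - 9*s/5 - s²/5) = ⅖ - 9*s/5 - s²/5)
Z(l, U) = U*l
Z(2199, (P(-1) - 27)²)/(-6204500) = (((⅖ - 9/5*(-1) - ⅕*(-1)²) - 27)²*2199)/(-6204500) = (((⅖ + 9/5 - ⅕*1) - 27)²*2199)*(-1/6204500) = (((⅖ + 9/5 - ⅕) - 27)²*2199)*(-1/6204500) = ((2 - 27)²*2199)*(-1/6204500) = ((-25)²*2199)*(-1/6204500) = (625*2199)*(-1/6204500) = 1374375*(-1/6204500) = -10995/49636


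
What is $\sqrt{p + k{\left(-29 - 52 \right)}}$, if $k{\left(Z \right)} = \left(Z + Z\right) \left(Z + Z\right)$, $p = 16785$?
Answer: $3 \sqrt{4781} \approx 207.43$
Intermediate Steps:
$k{\left(Z \right)} = 4 Z^{2}$ ($k{\left(Z \right)} = 2 Z 2 Z = 4 Z^{2}$)
$\sqrt{p + k{\left(-29 - 52 \right)}} = \sqrt{16785 + 4 \left(-29 - 52\right)^{2}} = \sqrt{16785 + 4 \left(-81\right)^{2}} = \sqrt{16785 + 4 \cdot 6561} = \sqrt{16785 + 26244} = \sqrt{43029} = 3 \sqrt{4781}$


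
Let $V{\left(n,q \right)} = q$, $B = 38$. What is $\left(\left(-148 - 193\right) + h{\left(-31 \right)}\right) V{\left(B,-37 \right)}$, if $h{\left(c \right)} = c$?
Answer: $13764$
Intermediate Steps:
$\left(\left(-148 - 193\right) + h{\left(-31 \right)}\right) V{\left(B,-37 \right)} = \left(\left(-148 - 193\right) - 31\right) \left(-37\right) = \left(-341 - 31\right) \left(-37\right) = \left(-372\right) \left(-37\right) = 13764$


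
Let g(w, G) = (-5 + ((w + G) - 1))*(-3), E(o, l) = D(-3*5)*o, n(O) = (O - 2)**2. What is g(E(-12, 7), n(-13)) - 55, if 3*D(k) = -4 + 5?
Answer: -700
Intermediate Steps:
D(k) = 1/3 (D(k) = (-4 + 5)/3 = (1/3)*1 = 1/3)
n(O) = (-2 + O)**2
E(o, l) = o/3
g(w, G) = 18 - 3*G - 3*w (g(w, G) = (-5 + ((G + w) - 1))*(-3) = (-5 + (-1 + G + w))*(-3) = (-6 + G + w)*(-3) = 18 - 3*G - 3*w)
g(E(-12, 7), n(-13)) - 55 = (18 - 3*(-2 - 13)**2 - (-12)) - 55 = (18 - 3*(-15)**2 - 3*(-4)) - 55 = (18 - 3*225 + 12) - 55 = (18 - 675 + 12) - 55 = -645 - 55 = -700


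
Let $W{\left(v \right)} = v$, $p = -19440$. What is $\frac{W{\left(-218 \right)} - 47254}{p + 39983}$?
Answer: $- \frac{47472}{20543} \approx -2.3109$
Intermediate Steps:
$\frac{W{\left(-218 \right)} - 47254}{p + 39983} = \frac{-218 - 47254}{-19440 + 39983} = - \frac{47472}{20543}$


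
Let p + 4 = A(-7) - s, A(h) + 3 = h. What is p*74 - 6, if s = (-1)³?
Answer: -968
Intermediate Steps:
A(h) = -3 + h
s = -1
p = -13 (p = -4 + ((-3 - 7) - 1*(-1)) = -4 + (-10 + 1) = -4 - 9 = -13)
p*74 - 6 = -13*74 - 6 = -962 - 6 = -968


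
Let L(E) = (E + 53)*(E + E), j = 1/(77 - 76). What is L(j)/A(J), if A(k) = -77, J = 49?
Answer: -108/77 ≈ -1.4026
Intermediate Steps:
j = 1 (j = 1/1 = 1)
L(E) = 2*E*(53 + E) (L(E) = (53 + E)*(2*E) = 2*E*(53 + E))
L(j)/A(J) = (2*1*(53 + 1))/(-77) = (2*1*54)*(-1/77) = 108*(-1/77) = -108/77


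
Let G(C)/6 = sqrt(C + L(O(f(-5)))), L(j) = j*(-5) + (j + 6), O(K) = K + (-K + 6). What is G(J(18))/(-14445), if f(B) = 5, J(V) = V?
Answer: 0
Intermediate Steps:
O(K) = 6 (O(K) = K + (6 - K) = 6)
L(j) = 6 - 4*j (L(j) = -5*j + (6 + j) = 6 - 4*j)
G(C) = 6*sqrt(-18 + C) (G(C) = 6*sqrt(C + (6 - 4*6)) = 6*sqrt(C + (6 - 24)) = 6*sqrt(C - 18) = 6*sqrt(-18 + C))
G(J(18))/(-14445) = (6*sqrt(-18 + 18))/(-14445) = (6*sqrt(0))*(-1/14445) = (6*0)*(-1/14445) = 0*(-1/14445) = 0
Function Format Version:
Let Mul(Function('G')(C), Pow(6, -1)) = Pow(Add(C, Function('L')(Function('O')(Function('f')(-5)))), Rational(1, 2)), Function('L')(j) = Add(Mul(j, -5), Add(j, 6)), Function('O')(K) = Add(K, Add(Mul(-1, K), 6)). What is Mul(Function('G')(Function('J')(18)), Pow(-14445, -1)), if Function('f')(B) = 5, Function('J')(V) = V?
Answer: 0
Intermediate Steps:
Function('O')(K) = 6 (Function('O')(K) = Add(K, Add(6, Mul(-1, K))) = 6)
Function('L')(j) = Add(6, Mul(-4, j)) (Function('L')(j) = Add(Mul(-5, j), Add(6, j)) = Add(6, Mul(-4, j)))
Function('G')(C) = Mul(6, Pow(Add(-18, C), Rational(1, 2))) (Function('G')(C) = Mul(6, Pow(Add(C, Add(6, Mul(-4, 6))), Rational(1, 2))) = Mul(6, Pow(Add(C, Add(6, -24)), Rational(1, 2))) = Mul(6, Pow(Add(C, -18), Rational(1, 2))) = Mul(6, Pow(Add(-18, C), Rational(1, 2))))
Mul(Function('G')(Function('J')(18)), Pow(-14445, -1)) = Mul(Mul(6, Pow(Add(-18, 18), Rational(1, 2))), Pow(-14445, -1)) = Mul(Mul(6, Pow(0, Rational(1, 2))), Rational(-1, 14445)) = Mul(Mul(6, 0), Rational(-1, 14445)) = Mul(0, Rational(-1, 14445)) = 0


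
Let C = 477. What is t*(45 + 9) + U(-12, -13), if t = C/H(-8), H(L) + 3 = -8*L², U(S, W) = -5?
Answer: -28333/515 ≈ -55.016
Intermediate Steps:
H(L) = -3 - 8*L²
t = -477/515 (t = 477/(-3 - 8*(-8)²) = 477/(-3 - 8*64) = 477/(-3 - 512) = 477/(-515) = 477*(-1/515) = -477/515 ≈ -0.92621)
t*(45 + 9) + U(-12, -13) = -477*(45 + 9)/515 - 5 = -477/515*54 - 5 = -25758/515 - 5 = -28333/515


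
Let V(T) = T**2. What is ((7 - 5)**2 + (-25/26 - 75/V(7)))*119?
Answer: 32657/182 ≈ 179.43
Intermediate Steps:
((7 - 5)**2 + (-25/26 - 75/V(7)))*119 = ((7 - 5)**2 + (-25/26 - 75/(7**2)))*119 = (2**2 + (-25*1/26 - 75/49))*119 = (4 + (-25/26 - 75*1/49))*119 = (4 + (-25/26 - 75/49))*119 = (4 - 3175/1274)*119 = (1921/1274)*119 = 32657/182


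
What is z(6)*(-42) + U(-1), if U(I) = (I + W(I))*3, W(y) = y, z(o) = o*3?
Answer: -762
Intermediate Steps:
z(o) = 3*o
U(I) = 6*I (U(I) = (I + I)*3 = (2*I)*3 = 6*I)
z(6)*(-42) + U(-1) = (3*6)*(-42) + 6*(-1) = 18*(-42) - 6 = -756 - 6 = -762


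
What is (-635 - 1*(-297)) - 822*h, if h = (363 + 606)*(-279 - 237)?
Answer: 411002950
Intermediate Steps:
h = -500004 (h = 969*(-516) = -500004)
(-635 - 1*(-297)) - 822*h = (-635 - 1*(-297)) - 822*(-500004) = (-635 + 297) + 411003288 = -338 + 411003288 = 411002950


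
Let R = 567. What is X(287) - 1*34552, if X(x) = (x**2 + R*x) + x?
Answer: 210833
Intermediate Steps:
X(x) = x**2 + 568*x (X(x) = (x**2 + 567*x) + x = x**2 + 568*x)
X(287) - 1*34552 = 287*(568 + 287) - 1*34552 = 287*855 - 34552 = 245385 - 34552 = 210833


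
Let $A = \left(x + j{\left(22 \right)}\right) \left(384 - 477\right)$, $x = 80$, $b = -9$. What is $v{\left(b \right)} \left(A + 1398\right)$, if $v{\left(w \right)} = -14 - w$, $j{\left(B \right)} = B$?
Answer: $40440$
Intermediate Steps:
$A = -9486$ ($A = \left(80 + 22\right) \left(384 - 477\right) = 102 \left(-93\right) = -9486$)
$v{\left(b \right)} \left(A + 1398\right) = \left(-14 - -9\right) \left(-9486 + 1398\right) = \left(-14 + 9\right) \left(-8088\right) = \left(-5\right) \left(-8088\right) = 40440$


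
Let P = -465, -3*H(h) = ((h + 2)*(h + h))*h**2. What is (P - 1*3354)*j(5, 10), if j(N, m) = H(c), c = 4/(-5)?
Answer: -977664/625 ≈ -1564.3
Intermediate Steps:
c = -4/5 (c = 4*(-1/5) = -4/5 ≈ -0.80000)
H(h) = -2*h**3*(2 + h)/3 (H(h) = -(h + 2)*(h + h)*h**2/3 = -(2 + h)*(2*h)*h**2/3 = -2*h*(2 + h)*h**2/3 = -2*h**3*(2 + h)/3)
j(N, m) = 256/625 (j(N, m) = 2*(-4/5)**3*(-2 - 1*(-4/5))/3 = (2/3)*(-64/125)*(-2 + 4/5) = (2/3)*(-64/125)*(-6/5) = 256/625)
(P - 1*3354)*j(5, 10) = (-465 - 1*3354)*(256/625) = (-465 - 3354)*(256/625) = -3819*256/625 = -977664/625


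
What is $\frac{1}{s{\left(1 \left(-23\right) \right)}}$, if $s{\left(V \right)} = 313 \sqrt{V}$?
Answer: $- \frac{i \sqrt{23}}{7199} \approx - 0.00066618 i$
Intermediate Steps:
$\frac{1}{s{\left(1 \left(-23\right) \right)}} = \frac{1}{313 \sqrt{1 \left(-23\right)}} = \frac{1}{313 \sqrt{-23}} = \frac{1}{313 i \sqrt{23}} = - \frac{i \sqrt{23}}{7199}$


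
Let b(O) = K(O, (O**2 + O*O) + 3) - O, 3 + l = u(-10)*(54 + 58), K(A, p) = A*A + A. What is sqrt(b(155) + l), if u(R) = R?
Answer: sqrt(22902) ≈ 151.33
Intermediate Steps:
K(A, p) = A + A**2 (K(A, p) = A**2 + A = A + A**2)
l = -1123 (l = -3 - 10*(54 + 58) = -3 - 10*112 = -3 - 1120 = -1123)
b(O) = -O + O*(1 + O) (b(O) = O*(1 + O) - O = -O + O*(1 + O))
sqrt(b(155) + l) = sqrt(155**2 - 1123) = sqrt(24025 - 1123) = sqrt(22902)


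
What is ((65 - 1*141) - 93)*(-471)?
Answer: 79599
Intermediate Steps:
((65 - 1*141) - 93)*(-471) = ((65 - 141) - 93)*(-471) = (-76 - 93)*(-471) = -169*(-471) = 79599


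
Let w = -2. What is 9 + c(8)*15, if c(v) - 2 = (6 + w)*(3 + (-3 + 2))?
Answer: 159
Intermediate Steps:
c(v) = 10 (c(v) = 2 + (6 - 2)*(3 + (-3 + 2)) = 2 + 4*(3 - 1) = 2 + 4*2 = 2 + 8 = 10)
9 + c(8)*15 = 9 + 10*15 = 9 + 150 = 159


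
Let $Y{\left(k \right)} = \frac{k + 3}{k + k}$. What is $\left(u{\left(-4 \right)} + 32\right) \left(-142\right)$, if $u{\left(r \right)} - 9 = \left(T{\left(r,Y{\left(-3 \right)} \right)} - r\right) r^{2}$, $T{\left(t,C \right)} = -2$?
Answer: $-10366$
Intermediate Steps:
$Y{\left(k \right)} = \frac{3 + k}{2 k}$
$u{\left(r \right)} = 9 + r^{2} \left(-2 - r\right)$ ($u{\left(r \right)} = 9 + \left(-2 - r\right) r^{2} = 9 + r^{2} \left(-2 - r\right)$)
$\left(u{\left(-4 \right)} + 32\right) \left(-142\right) = \left(\left(9 - \left(-4\right)^{3} - 2 \left(-4\right)^{2}\right) + 32\right) \left(-142\right) = \left(\left(9 - -64 - 32\right) + 32\right) \left(-142\right) = \left(\left(9 + 64 - 32\right) + 32\right) \left(-142\right) = \left(41 + 32\right) \left(-142\right) = 73 \left(-142\right) = -10366$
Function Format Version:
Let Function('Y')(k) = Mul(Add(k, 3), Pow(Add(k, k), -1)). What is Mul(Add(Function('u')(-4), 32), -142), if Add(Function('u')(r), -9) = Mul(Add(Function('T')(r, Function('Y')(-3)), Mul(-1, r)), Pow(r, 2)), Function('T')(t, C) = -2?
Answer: -10366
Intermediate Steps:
Function('Y')(k) = Mul(Rational(1, 2), Pow(k, -1), Add(3, k)) (Function('Y')(k) = Mul(Add(3, k), Pow(Mul(2, k), -1)) = Mul(Add(3, k), Mul(Rational(1, 2), Pow(k, -1))) = Mul(Rational(1, 2), Pow(k, -1), Add(3, k)))
Function('u')(r) = Add(9, Mul(Pow(r, 2), Add(-2, Mul(-1, r)))) (Function('u')(r) = Add(9, Mul(Add(-2, Mul(-1, r)), Pow(r, 2))) = Add(9, Mul(Pow(r, 2), Add(-2, Mul(-1, r)))))
Mul(Add(Function('u')(-4), 32), -142) = Mul(Add(Add(9, Mul(-1, Pow(-4, 3)), Mul(-2, Pow(-4, 2))), 32), -142) = Mul(Add(Add(9, Mul(-1, -64), Mul(-2, 16)), 32), -142) = Mul(Add(Add(9, 64, -32), 32), -142) = Mul(Add(41, 32), -142) = Mul(73, -142) = -10366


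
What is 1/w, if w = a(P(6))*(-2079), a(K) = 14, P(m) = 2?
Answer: -1/29106 ≈ -3.4357e-5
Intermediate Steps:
w = -29106 (w = 14*(-2079) = -29106)
1/w = 1/(-29106) = -1/29106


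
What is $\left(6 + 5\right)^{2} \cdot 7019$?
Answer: $849299$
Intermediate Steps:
$\left(6 + 5\right)^{2} \cdot 7019 = 11^{2} \cdot 7019 = 121 \cdot 7019 = 849299$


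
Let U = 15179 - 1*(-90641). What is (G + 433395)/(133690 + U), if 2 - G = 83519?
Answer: 174939/119755 ≈ 1.4608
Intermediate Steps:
G = -83517 (G = 2 - 1*83519 = 2 - 83519 = -83517)
U = 105820 (U = 15179 + 90641 = 105820)
(G + 433395)/(133690 + U) = (-83517 + 433395)/(133690 + 105820) = 349878/239510 = 349878*(1/239510) = 174939/119755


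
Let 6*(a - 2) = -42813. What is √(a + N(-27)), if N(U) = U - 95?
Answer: I*√29022/2 ≈ 85.179*I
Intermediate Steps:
a = -14267/2 (a = 2 + (⅙)*(-42813) = 2 - 14271/2 = -14267/2 ≈ -7133.5)
N(U) = -95 + U
√(a + N(-27)) = √(-14267/2 + (-95 - 27)) = √(-14267/2 - 122) = √(-14511/2) = I*√29022/2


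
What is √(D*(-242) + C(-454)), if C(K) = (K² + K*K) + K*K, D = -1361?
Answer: √947710 ≈ 973.50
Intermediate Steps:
C(K) = 3*K² (C(K) = (K² + K²) + K² = 2*K² + K² = 3*K²)
√(D*(-242) + C(-454)) = √(-1361*(-242) + 3*(-454)²) = √(329362 + 3*206116) = √(329362 + 618348) = √947710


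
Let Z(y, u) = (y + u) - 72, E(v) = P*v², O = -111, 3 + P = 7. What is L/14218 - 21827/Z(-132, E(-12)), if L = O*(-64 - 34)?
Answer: -153144835/2644548 ≈ -57.910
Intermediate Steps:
P = 4 (P = -3 + 7 = 4)
E(v) = 4*v²
Z(y, u) = -72 + u + y (Z(y, u) = (u + y) - 72 = -72 + u + y)
L = 10878 (L = -111*(-64 - 34) = -111*(-98) = 10878)
L/14218 - 21827/Z(-132, E(-12)) = 10878/14218 - 21827/(-72 + 4*(-12)² - 132) = 10878*(1/14218) - 21827/(-72 + 4*144 - 132) = 5439/7109 - 21827/(-72 + 576 - 132) = 5439/7109 - 21827/372 = -153144835/2644548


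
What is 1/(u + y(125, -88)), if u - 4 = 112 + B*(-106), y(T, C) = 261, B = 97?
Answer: -1/9905 ≈ -0.00010096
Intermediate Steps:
u = -10166 (u = 4 + (112 + 97*(-106)) = 4 + (112 - 10282) = 4 - 10170 = -10166)
1/(u + y(125, -88)) = 1/(-10166 + 261) = 1/(-9905) = -1/9905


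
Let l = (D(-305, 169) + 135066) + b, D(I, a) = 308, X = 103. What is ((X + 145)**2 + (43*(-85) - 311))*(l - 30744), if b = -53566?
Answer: 2938120432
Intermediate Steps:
l = 81808 (l = (308 + 135066) - 53566 = 135374 - 53566 = 81808)
((X + 145)**2 + (43*(-85) - 311))*(l - 30744) = ((103 + 145)**2 + (43*(-85) - 311))*(81808 - 30744) = (248**2 + (-3655 - 311))*51064 = (61504 - 3966)*51064 = 57538*51064 = 2938120432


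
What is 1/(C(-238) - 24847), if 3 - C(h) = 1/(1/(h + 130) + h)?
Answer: -25705/638614912 ≈ -4.0251e-5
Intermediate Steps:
C(h) = 3 - 1/(h + 1/(130 + h)) (C(h) = 3 - 1/(1/(h + 130) + h) = 3 - 1/(1/(130 + h) + h) = 3 - 1/(h + 1/(130 + h)))
1/(C(-238) - 24847) = 1/((-127 + 3*(-238)² + 389*(-238))/(1 + (-238)² + 130*(-238)) - 24847) = 1/((-127 + 3*56644 - 92582)/(1 + 56644 - 30940) - 24847) = 1/((-127 + 169932 - 92582)/25705 - 24847) = 1/((1/25705)*77223 - 24847) = 1/(77223/25705 - 24847) = 1/(-638614912/25705) = -25705/638614912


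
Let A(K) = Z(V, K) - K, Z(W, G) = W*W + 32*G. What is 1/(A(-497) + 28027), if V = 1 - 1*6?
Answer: 1/12645 ≈ 7.9083e-5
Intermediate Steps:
V = -5 (V = 1 - 6 = -5)
Z(W, G) = W² + 32*G
A(K) = 25 + 31*K (A(K) = ((-5)² + 32*K) - K = (25 + 32*K) - K = 25 + 31*K)
1/(A(-497) + 28027) = 1/((25 + 31*(-497)) + 28027) = 1/((25 - 15407) + 28027) = 1/(-15382 + 28027) = 1/12645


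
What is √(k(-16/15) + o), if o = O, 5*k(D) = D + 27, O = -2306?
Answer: I*√517683/15 ≈ 47.967*I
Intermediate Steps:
k(D) = 27/5 + D/5 (k(D) = (D + 27)/5 = (27 + D)/5 = 27/5 + D/5)
o = -2306
√(k(-16/15) + o) = √((27/5 + (-16/15)/5) - 2306) = √((27/5 + (-16*1/15)/5) - 2306) = √((27/5 + (⅕)*(-16/15)) - 2306) = √((27/5 - 16/75) - 2306) = √(389/75 - 2306) = √(-172561/75) = I*√517683/15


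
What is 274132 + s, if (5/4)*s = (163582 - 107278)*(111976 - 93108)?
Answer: 4250746148/5 ≈ 8.5015e+8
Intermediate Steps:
s = 4249375488/5 (s = 4*((163582 - 107278)*(111976 - 93108))/5 = 4*(56304*18868)/5 = (⅘)*1062343872 = 4249375488/5 ≈ 8.4987e+8)
274132 + s = 274132 + 4249375488/5 = 4250746148/5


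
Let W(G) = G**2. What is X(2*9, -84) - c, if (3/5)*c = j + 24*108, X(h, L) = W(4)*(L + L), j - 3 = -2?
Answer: -21029/3 ≈ -7009.7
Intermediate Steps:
j = 1 (j = 3 - 2 = 1)
X(h, L) = 32*L (X(h, L) = 4**2*(L + L) = 16*(2*L) = 32*L)
c = 12965/3 (c = 5*(1 + 24*108)/3 = 5*(1 + 2592)/3 = (5/3)*2593 = 12965/3 ≈ 4321.7)
X(2*9, -84) - c = 32*(-84) - 1*12965/3 = -2688 - 12965/3 = -21029/3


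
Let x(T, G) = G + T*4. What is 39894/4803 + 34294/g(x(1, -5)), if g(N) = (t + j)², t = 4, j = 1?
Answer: 55237144/40025 ≈ 1380.1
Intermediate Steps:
x(T, G) = G + 4*T
g(N) = 25 (g(N) = (4 + 1)² = 5² = 25)
39894/4803 + 34294/g(x(1, -5)) = 39894/4803 + 34294/25 = 39894*(1/4803) + 34294*(1/25) = 13298/1601 + 34294/25 = 55237144/40025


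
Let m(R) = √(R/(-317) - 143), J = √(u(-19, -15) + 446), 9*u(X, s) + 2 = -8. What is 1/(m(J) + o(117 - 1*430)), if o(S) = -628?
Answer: -1/(628 - I*√(14369927 + 634*√1001/3)/317) ≈ -0.0015918 - 3.0317e-5*I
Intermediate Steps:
u(X, s) = -10/9 (u(X, s) = -2/9 + (⅑)*(-8) = -2/9 - 8/9 = -10/9)
J = 2*√1001/3 (J = √(-10/9 + 446) = √(4004/9) = 2*√1001/3 ≈ 21.092)
m(R) = √(-143 - R/317) (m(R) = √(R*(-1/317) - 143) = √(-R/317 - 143) = √(-143 - R/317))
1/(m(J) + o(117 - 1*430)) = 1/(√(-14369927 - 634*√1001/3)/317 - 628) = 1/(-628 + √(-14369927 - 634*√1001/3)/317)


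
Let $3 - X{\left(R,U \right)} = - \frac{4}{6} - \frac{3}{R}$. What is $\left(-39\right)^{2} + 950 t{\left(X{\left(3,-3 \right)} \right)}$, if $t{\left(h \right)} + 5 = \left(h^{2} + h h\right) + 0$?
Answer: $\frac{343339}{9} \approx 38149.0$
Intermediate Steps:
$X{\left(R,U \right)} = \frac{11}{3} + \frac{3}{R}$ ($X{\left(R,U \right)} = 3 - \left(- \frac{4}{6} - \frac{3}{R}\right) = 3 - \left(\left(-4\right) \frac{1}{6} - \frac{3}{R}\right) = 3 - \left(- \frac{2}{3} - \frac{3}{R}\right) = 3 + \left(\frac{2}{3} + \frac{3}{R}\right) = \frac{11}{3} + \frac{3}{R}$)
$t{\left(h \right)} = -5 + 2 h^{2}$ ($t{\left(h \right)} = -5 + \left(\left(h^{2} + h h\right) + 0\right) = -5 + \left(\left(h^{2} + h^{2}\right) + 0\right) = -5 + \left(2 h^{2} + 0\right) = -5 + 2 h^{2}$)
$\left(-39\right)^{2} + 950 t{\left(X{\left(3,-3 \right)} \right)} = \left(-39\right)^{2} + 950 \left(-5 + 2 \left(\frac{11}{3} + \frac{3}{3}\right)^{2}\right) = 1521 + 950 \left(-5 + 2 \left(\frac{11}{3} + 3 \cdot \frac{1}{3}\right)^{2}\right) = 1521 + 950 \left(-5 + 2 \left(\frac{11}{3} + 1\right)^{2}\right) = 1521 + 950 \left(-5 + 2 \left(\frac{14}{3}\right)^{2}\right) = 1521 + 950 \left(-5 + 2 \cdot \frac{196}{9}\right) = 1521 + 950 \left(-5 + \frac{392}{9}\right) = 1521 + 950 \cdot \frac{347}{9} = 1521 + \frac{329650}{9} = \frac{343339}{9}$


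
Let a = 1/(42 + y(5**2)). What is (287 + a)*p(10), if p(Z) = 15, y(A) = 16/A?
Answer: 4589505/1066 ≈ 4305.4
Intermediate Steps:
a = 25/1066 (a = 1/(42 + 16/(5**2)) = 1/(42 + 16/25) = 1/(1066/25) = 25/1066 ≈ 0.023452)
(287 + a)*p(10) = (287 + 25/1066)*15 = (305967/1066)*15 = 4589505/1066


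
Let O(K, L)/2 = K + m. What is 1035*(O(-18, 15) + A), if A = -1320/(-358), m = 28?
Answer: 4388400/179 ≈ 24516.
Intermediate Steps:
O(K, L) = 56 + 2*K (O(K, L) = 2*(K + 28) = 2*(28 + K) = 56 + 2*K)
A = 660/179 (A = -1320*(-1/358) = 660/179 ≈ 3.6871)
1035*(O(-18, 15) + A) = 1035*((56 + 2*(-18)) + 660/179) = 1035*((56 - 36) + 660/179) = 1035*(20 + 660/179) = 1035*(4240/179) = 4388400/179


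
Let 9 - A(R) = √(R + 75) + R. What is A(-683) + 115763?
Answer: 116455 - 4*I*√38 ≈ 1.1646e+5 - 24.658*I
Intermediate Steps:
A(R) = 9 - R - √(75 + R) (A(R) = 9 - (√(R + 75) + R) = 9 - (√(75 + R) + R) = 9 - (R + √(75 + R)) = 9 + (-R - √(75 + R)) = 9 - R - √(75 + R))
A(-683) + 115763 = (9 - 1*(-683) - √(75 - 683)) + 115763 = (9 + 683 - √(-608)) + 115763 = (9 + 683 - 4*I*√38) + 115763 = (692 - 4*I*√38) + 115763 = 116455 - 4*I*√38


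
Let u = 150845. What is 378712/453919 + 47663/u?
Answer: 78761952937/68471411555 ≈ 1.1503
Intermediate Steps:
378712/453919 + 47663/u = 378712/453919 + 47663/150845 = 78761952937/68471411555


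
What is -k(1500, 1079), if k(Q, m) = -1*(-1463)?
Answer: -1463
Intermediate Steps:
k(Q, m) = 1463
-k(1500, 1079) = -1*1463 = -1463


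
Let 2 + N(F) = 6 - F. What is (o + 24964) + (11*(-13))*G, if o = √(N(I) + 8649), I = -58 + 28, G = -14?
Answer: 26966 + √8683 ≈ 27059.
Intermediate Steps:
I = -30
N(F) = 4 - F (N(F) = -2 + (6 - F) = 4 - F)
o = √8683 (o = √((4 - 1*(-30)) + 8649) = √((4 + 30) + 8649) = √(34 + 8649) = √8683 ≈ 93.183)
(o + 24964) + (11*(-13))*G = (√8683 + 24964) + (11*(-13))*(-14) = (24964 + √8683) - 143*(-14) = (24964 + √8683) + 2002 = 26966 + √8683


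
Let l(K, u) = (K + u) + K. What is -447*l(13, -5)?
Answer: -9387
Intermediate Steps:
l(K, u) = u + 2*K
-447*l(13, -5) = -447*(-5 + 2*13) = -447*(-5 + 26) = -447*21 = -9387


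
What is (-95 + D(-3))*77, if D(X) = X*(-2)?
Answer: -6853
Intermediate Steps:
D(X) = -2*X
(-95 + D(-3))*77 = (-95 - 2*(-3))*77 = (-95 + 6)*77 = -89*77 = -6853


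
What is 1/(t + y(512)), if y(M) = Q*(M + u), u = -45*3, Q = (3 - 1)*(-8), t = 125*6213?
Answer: 1/770593 ≈ 1.2977e-6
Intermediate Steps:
t = 776625
Q = -16 (Q = 2*(-8) = -16)
u = -135
y(M) = 2160 - 16*M (y(M) = -16*(M - 135) = -16*(-135 + M) = 2160 - 16*M)
1/(t + y(512)) = 1/(776625 + (2160 - 16*512)) = 1/(776625 + (2160 - 8192)) = 1/(776625 - 6032) = 1/770593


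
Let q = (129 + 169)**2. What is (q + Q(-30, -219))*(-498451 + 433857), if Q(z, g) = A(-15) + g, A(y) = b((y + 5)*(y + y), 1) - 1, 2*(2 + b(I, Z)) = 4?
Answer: -5721994896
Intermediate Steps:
q = 88804 (q = 298**2 = 88804)
b(I, Z) = 0 (b(I, Z) = -2 + (1/2)*4 = -2 + 2 = 0)
A(y) = -1 (A(y) = 0 - 1 = -1)
Q(z, g) = -1 + g
(q + Q(-30, -219))*(-498451 + 433857) = (88804 + (-1 - 219))*(-498451 + 433857) = (88804 - 220)*(-64594) = 88584*(-64594) = -5721994896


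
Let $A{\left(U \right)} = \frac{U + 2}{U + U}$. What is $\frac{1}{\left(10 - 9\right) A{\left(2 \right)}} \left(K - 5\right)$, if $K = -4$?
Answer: $-9$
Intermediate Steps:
$A{\left(U \right)} = \frac{2 + U}{2 U}$
$\frac{1}{\left(10 - 9\right) A{\left(2 \right)}} \left(K - 5\right) = \frac{1}{\left(10 - 9\right) \frac{2 + 2}{2 \cdot 2}} \left(-4 - 5\right) = \frac{1}{1 \cdot \frac{1}{2} \cdot \frac{1}{2} \cdot 4} \left(-9\right) = 1 \cdot 1^{-1} \left(-9\right) = 1 \cdot 1 \left(-9\right) = 1 \left(-9\right) = -9$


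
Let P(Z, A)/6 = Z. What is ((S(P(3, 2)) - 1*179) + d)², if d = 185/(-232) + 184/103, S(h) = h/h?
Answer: 17891673321025/571018816 ≈ 31333.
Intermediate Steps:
P(Z, A) = 6*Z
S(h) = 1
d = 23633/23896 (d = 185*(-1/232) + 184*(1/103) = -185/232 + 184/103 = 23633/23896 ≈ 0.98899)
((S(P(3, 2)) - 1*179) + d)² = ((1 - 1*179) + 23633/23896)² = ((1 - 179) + 23633/23896)² = (-178 + 23633/23896)² = (-4229855/23896)² = 17891673321025/571018816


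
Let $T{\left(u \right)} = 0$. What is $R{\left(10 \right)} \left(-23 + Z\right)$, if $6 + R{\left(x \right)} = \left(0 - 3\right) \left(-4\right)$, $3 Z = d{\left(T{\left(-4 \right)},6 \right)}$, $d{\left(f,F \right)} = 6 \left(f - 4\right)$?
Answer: $-186$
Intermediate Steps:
$d{\left(f,F \right)} = -24 + 6 f$ ($d{\left(f,F \right)} = 6 \left(-4 + f\right) = -24 + 6 f$)
$Z = -8$ ($Z = \frac{-24 + 6 \cdot 0}{3} = \frac{-24 + 0}{3} = \frac{1}{3} \left(-24\right) = -8$)
$R{\left(x \right)} = 6$ ($R{\left(x \right)} = -6 + \left(0 - 3\right) \left(-4\right) = -6 - -12 = -6 + 12 = 6$)
$R{\left(10 \right)} \left(-23 + Z\right) = 6 \left(-23 - 8\right) = 6 \left(-31\right) = -186$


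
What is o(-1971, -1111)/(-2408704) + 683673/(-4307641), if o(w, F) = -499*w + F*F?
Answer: -5600233740821/5187916053632 ≈ -1.0795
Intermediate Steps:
o(w, F) = F**2 - 499*w (o(w, F) = -499*w + F**2 = F**2 - 499*w)
o(-1971, -1111)/(-2408704) + 683673/(-4307641) = ((-1111)**2 - 499*(-1971))/(-2408704) + 683673/(-4307641) = (1234321 + 983529)*(-1/2408704) + 683673*(-1/4307641) = 2217850*(-1/2408704) - 683673/4307641 = -1108925/1204352 - 683673/4307641 = -5600233740821/5187916053632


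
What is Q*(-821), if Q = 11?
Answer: -9031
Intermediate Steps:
Q*(-821) = 11*(-821) = -9031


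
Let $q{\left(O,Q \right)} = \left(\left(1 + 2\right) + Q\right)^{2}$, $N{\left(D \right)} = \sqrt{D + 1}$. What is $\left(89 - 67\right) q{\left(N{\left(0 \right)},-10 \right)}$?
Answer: $1078$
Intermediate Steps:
$N{\left(D \right)} = \sqrt{1 + D}$
$q{\left(O,Q \right)} = \left(3 + Q\right)^{2}$
$\left(89 - 67\right) q{\left(N{\left(0 \right)},-10 \right)} = \left(89 - 67\right) \left(3 - 10\right)^{2} = 22 \left(-7\right)^{2} = 22 \cdot 49 = 1078$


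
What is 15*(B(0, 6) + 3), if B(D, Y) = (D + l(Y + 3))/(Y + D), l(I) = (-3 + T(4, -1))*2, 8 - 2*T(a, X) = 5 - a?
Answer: 95/2 ≈ 47.500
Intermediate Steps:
T(a, X) = 3/2 + a/2 (T(a, X) = 4 - (5 - a)/2 = 4 + (-5/2 + a/2) = 3/2 + a/2)
l(I) = 1 (l(I) = (-3 + (3/2 + (½)*4))*2 = (-3 + (3/2 + 2))*2 = (-3 + 7/2)*2 = (½)*2 = 1)
B(D, Y) = (1 + D)/(D + Y) (B(D, Y) = (D + 1)/(Y + D) = (1 + D)/(D + Y))
15*(B(0, 6) + 3) = 15*((1 + 0)/(0 + 6) + 3) = 15*(1/6 + 3) = 15*((⅙)*1 + 3) = 15*(⅙ + 3) = 15*(19/6) = 95/2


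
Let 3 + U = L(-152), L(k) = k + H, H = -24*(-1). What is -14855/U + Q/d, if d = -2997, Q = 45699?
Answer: 12844622/130869 ≈ 98.149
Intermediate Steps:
H = 24
L(k) = 24 + k (L(k) = k + 24 = 24 + k)
U = -131 (U = -3 + (24 - 152) = -3 - 128 = -131)
-14855/U + Q/d = -14855/(-131) + 45699/(-2997) = -14855*(-1/131) + 45699*(-1/2997) = 14855/131 - 15233/999 = 12844622/130869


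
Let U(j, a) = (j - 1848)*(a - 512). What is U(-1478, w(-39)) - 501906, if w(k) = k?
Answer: 1330720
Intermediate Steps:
U(j, a) = (-1848 + j)*(-512 + a)
U(-1478, w(-39)) - 501906 = (946176 - 1848*(-39) - 512*(-1478) - 39*(-1478)) - 501906 = (946176 + 72072 + 756736 + 57642) - 501906 = 1832626 - 501906 = 1330720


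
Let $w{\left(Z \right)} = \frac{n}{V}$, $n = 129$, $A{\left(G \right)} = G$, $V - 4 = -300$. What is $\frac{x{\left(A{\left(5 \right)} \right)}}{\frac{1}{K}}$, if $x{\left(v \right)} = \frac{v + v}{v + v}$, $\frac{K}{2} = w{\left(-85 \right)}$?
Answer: $- \frac{129}{148} \approx -0.87162$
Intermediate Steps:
$V = -296$ ($V = 4 - 300 = -296$)
$w{\left(Z \right)} = - \frac{129}{296}$ ($w{\left(Z \right)} = \frac{129}{-296} = 129 \left(- \frac{1}{296}\right) = - \frac{129}{296}$)
$K = - \frac{129}{148}$ ($K = 2 \left(- \frac{129}{296}\right) = - \frac{129}{148} \approx -0.87162$)
$x{\left(v \right)} = 1$ ($x{\left(v \right)} = \frac{2 v}{2 v} = 2 v \frac{1}{2 v} = 1$)
$\frac{x{\left(A{\left(5 \right)} \right)}}{\frac{1}{K}} = 1 \frac{1}{\frac{1}{- \frac{129}{148}}} = 1 \frac{1}{- \frac{148}{129}} = 1 \left(- \frac{129}{148}\right) = - \frac{129}{148}$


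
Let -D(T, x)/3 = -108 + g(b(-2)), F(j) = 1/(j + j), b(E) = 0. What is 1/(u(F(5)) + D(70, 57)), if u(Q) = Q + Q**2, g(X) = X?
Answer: 100/32411 ≈ 0.0030854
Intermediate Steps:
F(j) = 1/(2*j)
D(T, x) = 324 (D(T, x) = -3*(-108 + 0) = -3*(-108) = 324)
1/(u(F(5)) + D(70, 57)) = 1/(((1/2)/5)*(1 + (1/2)/5) + 324) = 1/(((1/2)*(1/5))*(1 + (1/2)*(1/5)) + 324) = 1/((1 + 1/10)/10 + 324) = 1/((1/10)*(11/10) + 324) = 1/(11/100 + 324) = 1/(32411/100) = 100/32411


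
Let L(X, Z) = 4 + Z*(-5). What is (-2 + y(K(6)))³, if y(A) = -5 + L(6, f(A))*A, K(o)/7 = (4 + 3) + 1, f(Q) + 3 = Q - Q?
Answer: 1180932193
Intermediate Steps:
f(Q) = -3 (f(Q) = -3 + (Q - Q) = -3 + 0 = -3)
L(X, Z) = 4 - 5*Z
K(o) = 56 (K(o) = 7*((4 + 3) + 1) = 7*(7 + 1) = 7*8 = 56)
y(A) = -5 + 19*A (y(A) = -5 + (4 - 5*(-3))*A = -5 + (4 + 15)*A = -5 + 19*A)
(-2 + y(K(6)))³ = (-2 + (-5 + 19*56))³ = (-2 + (-5 + 1064))³ = (-2 + 1059)³ = 1057³ = 1180932193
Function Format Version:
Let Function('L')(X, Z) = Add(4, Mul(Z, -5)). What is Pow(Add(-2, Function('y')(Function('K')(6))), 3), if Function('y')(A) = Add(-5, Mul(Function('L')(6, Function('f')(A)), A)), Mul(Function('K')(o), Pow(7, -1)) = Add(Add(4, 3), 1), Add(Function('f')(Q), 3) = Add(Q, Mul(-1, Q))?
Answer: 1180932193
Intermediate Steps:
Function('f')(Q) = -3 (Function('f')(Q) = Add(-3, Add(Q, Mul(-1, Q))) = Add(-3, 0) = -3)
Function('L')(X, Z) = Add(4, Mul(-5, Z))
Function('K')(o) = 56 (Function('K')(o) = Mul(7, Add(Add(4, 3), 1)) = Mul(7, Add(7, 1)) = Mul(7, 8) = 56)
Function('y')(A) = Add(-5, Mul(19, A)) (Function('y')(A) = Add(-5, Mul(Add(4, Mul(-5, -3)), A)) = Add(-5, Mul(Add(4, 15), A)) = Add(-5, Mul(19, A)))
Pow(Add(-2, Function('y')(Function('K')(6))), 3) = Pow(Add(-2, Add(-5, Mul(19, 56))), 3) = Pow(Add(-2, Add(-5, 1064)), 3) = Pow(Add(-2, 1059), 3) = Pow(1057, 3) = 1180932193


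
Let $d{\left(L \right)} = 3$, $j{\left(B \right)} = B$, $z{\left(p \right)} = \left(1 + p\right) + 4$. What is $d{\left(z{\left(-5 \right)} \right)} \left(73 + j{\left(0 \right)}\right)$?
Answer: $219$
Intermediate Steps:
$z{\left(p \right)} = 5 + p$
$d{\left(z{\left(-5 \right)} \right)} \left(73 + j{\left(0 \right)}\right) = 3 \left(73 + 0\right) = 3 \cdot 73 = 219$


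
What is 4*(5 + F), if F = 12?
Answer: 68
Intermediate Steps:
4*(5 + F) = 4*(5 + 12) = 4*17 = 68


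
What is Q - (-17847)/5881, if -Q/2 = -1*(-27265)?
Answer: -320673083/5881 ≈ -54527.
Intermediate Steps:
Q = -54530 (Q = -(-2)*(-27265) = -2*27265 = -54530)
Q - (-17847)/5881 = -54530 - (-17847)/5881 = -54530 - 1*(-17847/5881) = -54530 + 17847/5881 = -320673083/5881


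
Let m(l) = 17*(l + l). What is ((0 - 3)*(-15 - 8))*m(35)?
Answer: 82110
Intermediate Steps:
m(l) = 34*l (m(l) = 17*(2*l) = 34*l)
((0 - 3)*(-15 - 8))*m(35) = ((0 - 3)*(-15 - 8))*(34*35) = -3*(-23)*1190 = 69*1190 = 82110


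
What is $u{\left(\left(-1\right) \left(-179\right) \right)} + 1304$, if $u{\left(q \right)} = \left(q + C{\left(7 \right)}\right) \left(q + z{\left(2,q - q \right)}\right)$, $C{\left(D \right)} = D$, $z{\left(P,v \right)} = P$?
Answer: $34970$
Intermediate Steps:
$u{\left(q \right)} = \left(2 + q\right) \left(7 + q\right)$ ($u{\left(q \right)} = \left(q + 7\right) \left(q + 2\right) = \left(7 + q\right) \left(2 + q\right) = \left(2 + q\right) \left(7 + q\right)$)
$u{\left(\left(-1\right) \left(-179\right) \right)} + 1304 = \left(14 + \left(\left(-1\right) \left(-179\right)\right)^{2} + 9 \left(\left(-1\right) \left(-179\right)\right)\right) + 1304 = \left(14 + 179^{2} + 9 \cdot 179\right) + 1304 = \left(14 + 32041 + 1611\right) + 1304 = 33666 + 1304 = 34970$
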